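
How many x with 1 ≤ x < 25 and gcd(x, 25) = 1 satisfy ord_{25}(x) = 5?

4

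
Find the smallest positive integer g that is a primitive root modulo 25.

φ(25) = φ(5^2) = 5·(5−1) = 20 = 2^2 · 5.
Test candidates g = 2, 3, … against the prime factors q ∈ {2, 5} of φ(25): g is a generator iff g^(20/q) ≢ 1 for every such q.
g = 2: 2^10 ≡ 24; 2^4 ≡ 16 — none is 1, so 2 is a primitive root.
So 2 is the smallest generator of (Z/25Z)^×.

2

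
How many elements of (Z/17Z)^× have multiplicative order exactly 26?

φ(17) = 17 − 1 = 16 = 2^4.
Since (Z/17Z)^× is cyclic of order 16, the number of elements of order d is φ(d) when d | 16 and 0 otherwise.
26 does not divide 16, so no element of (Z/17Z)^× has order 26.

0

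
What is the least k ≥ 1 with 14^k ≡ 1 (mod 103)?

ord(14) | φ(103) = 103 − 1 = 102 = 2 · 3 · 17.
Divisors of 102: 1, 2, 3, 6, 17, 34, 51, 102.
Test each divisor d:
14^1 ≡ 14
14^2 ≡ 93
14^3 ≡ 66
14^6 ≡ 30
14^17 ≡ 1
The smallest such exponent is 17, so the order of 14 is 17.

17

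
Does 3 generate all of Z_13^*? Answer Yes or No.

φ(13) = 13 − 1 = 12 = 2^2 · 3.
An element g generates (Z/13Z)^× iff g^(12/q) ≢ 1 (mod 13) for each prime q ∈ {2, 3}.
3^6 ≡ 1 (mod 13)  [q = 2: ≡ 1 ✗]
3^4 ≡ 3 (mod 13)  [q = 3: ≢ 1 ✓]
The check at q = 2 fails, so 3 generates a proper subgroup.

No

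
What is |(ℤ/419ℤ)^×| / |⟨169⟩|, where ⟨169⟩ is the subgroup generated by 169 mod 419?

The order of 169 must divide φ(419) = 419 − 1 = 418 = 2 · 11 · 19.
Divisors of 418: 1, 2, 11, 19, 22, 38, 209, 418.
Compute 169^d (mod 419) for the divisors d until we hit 1:
169^1 ≡ 169
169^2 ≡ 69
169^11 ≡ 1
The order of 169 is 11, so the subgroup it generates has 11 elements.
[(Z/419Z)^× : ⟨169⟩] = 418/11 = 38.

38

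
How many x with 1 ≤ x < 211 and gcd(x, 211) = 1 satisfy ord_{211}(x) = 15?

8

φ(211) = 211 − 1 = 210 = 2 · 3 · 5 · 7.
In a cyclic group of order 210, there are φ(d) elements of order d for each divisor d of 210, and zero for non-divisors.
15 = 3 · 5 divides 210, and φ(15) = 8.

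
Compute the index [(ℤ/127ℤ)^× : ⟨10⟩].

3

ord(10) | φ(127) = 127 − 1 = 126 = 2 · 3^2 · 7.
Divisors of 126: 1, 2, 3, 6, 7, 9, 14, 18, 21, 42, 63, 126.
Check 10^d mod 127 for each divisor in increasing order:
10^1 ≡ 10
10^2 ≡ 100
10^3 ≡ 111
10^6 ≡ 2
10^7 ≡ 20
10^9 ≡ 95
10^14 ≡ 19
10^18 ≡ 8
10^21 ≡ 126
10^42 ≡ 1
Thus |⟨10⟩| = ord(10) = 42.
[(Z/127Z)^× : ⟨10⟩] = 126/42 = 3.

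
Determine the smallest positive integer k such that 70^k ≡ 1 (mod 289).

136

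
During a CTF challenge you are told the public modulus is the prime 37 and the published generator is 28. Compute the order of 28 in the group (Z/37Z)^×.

18

By Lagrange's theorem, ord_37(28) divides φ(37) = 37 − 1 = 36 = 2^2 · 3^2.
Divisors of 36: 1, 2, 3, 4, 6, 9, 12, 18, 36.
Compute 28^d (mod 37) for the divisors d until we hit 1:
28^1 ≡ 28
28^2 ≡ 7
28^3 ≡ 11
28^4 ≡ 12
28^6 ≡ 10
28^9 ≡ 36
28^12 ≡ 26
28^18 ≡ 1
Therefore the multiplicative order of 28 modulo 37 is 18.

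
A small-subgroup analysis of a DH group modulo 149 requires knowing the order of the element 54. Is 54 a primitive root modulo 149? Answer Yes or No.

φ(149) = 149 − 1 = 148 = 2^2 · 37.
An element g generates (Z/149Z)^× iff g^(148/q) ≢ 1 (mod 149) for each prime q ∈ {2, 37}.
54^74 ≡ 1 (mod 149)  [q = 2: ≡ 1 ✗]
54^4 ≡ 73 (mod 149)  [q = 37: ≢ 1 ✓]
The check at q = 2 fails, so 54 generates a proper subgroup.

No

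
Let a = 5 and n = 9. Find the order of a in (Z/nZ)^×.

Since 5 ∈ (Z/9Z)^×, its order divides φ(9) = φ(3^2) = 3·(3−1) = 6 = 2 · 3.
Divisors of 6: 1, 2, 3, 6.
Compute 5^d (mod 9) for the divisors d until we hit 1:
5^1 ≡ 5 (mod 9)
5^2 ≡ 7 (mod 9)
5^3 ≡ 8 (mod 9)
5^6 ≡ 1 (mod 9) ✓
Therefore the multiplicative order of 5 modulo 9 is 6.

6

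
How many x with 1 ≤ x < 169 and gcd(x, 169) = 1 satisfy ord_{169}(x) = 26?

12

φ(169) = φ(13^2) = 13·(13−1) = 156 = 2^2 · 3 · 13.
(Z/169Z)^× is cyclic (|G| = 156); a cyclic group of order m has exactly φ(d) elements of each order d | m, and none otherwise.
26 = 2 · 13 divides 156, and φ(26) = 12.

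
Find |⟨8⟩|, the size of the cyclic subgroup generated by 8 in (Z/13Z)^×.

4

By Lagrange's theorem, ord_13(8) divides φ(13) = 13 − 1 = 12 = 2^2 · 3.
Divisors of 12: 1, 2, 3, 4, 6, 12.
Evaluate successive powers at the divisors of 12:
8^1 ≡ 8
8^2 ≡ 12
8^3 ≡ 5
8^4 ≡ 1
Hence ord(8) = 4.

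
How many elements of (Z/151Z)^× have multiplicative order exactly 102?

0

φ(151) = 151 − 1 = 150 = 2 · 3 · 5^2.
Since (Z/151Z)^× is cyclic of order 150, the number of elements of order d is φ(d) when d | 150 and 0 otherwise.
Since 102 ∤ 150, the count is 0.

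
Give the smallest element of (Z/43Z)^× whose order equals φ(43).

3

φ(43) = 43 − 1 = 42 = 2 · 3 · 7.
g is a primitive root iff g^(42/q) ≢ 1 (mod 43) for each prime q ∈ {2, 3, 7}.
g = 2: 2^21 ≡ 42; 2^14 ≡ 1 — hits 1, so not a primitive root.
g = 3: 3^21 ≡ 42; 3^14 ≡ 36; 3^6 ≡ 41 — none is 1, so 3 is a primitive root.
Hence the least primitive root of 43 is 3.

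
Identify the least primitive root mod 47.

φ(47) = 47 − 1 = 46 = 2 · 23.
g is a primitive root iff g^(46/q) ≢ 1 (mod 47) for each prime q ∈ {2, 23}.
g = 2: 2^23 ≡ 1 — hits 1, so not a primitive root.
g = 3: 3^23 ≡ 1 — hits 1, so not a primitive root.
g = 4: 4^23 ≡ 1 — hits 1, so not a primitive root.
g = 5: 5^23 ≡ 46; 5^2 ≡ 25 — none is 1, so 5 is a primitive root.
So 5 is the smallest generator of (Z/47Z)^×.

5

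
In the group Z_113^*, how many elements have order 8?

4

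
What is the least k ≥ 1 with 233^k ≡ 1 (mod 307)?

153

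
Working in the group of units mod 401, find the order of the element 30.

The order of 30 must divide φ(401) = 401 − 1 = 400 = 2^4 · 5^2.
Divisors of 400: 1, 2, 4, 5, 8, 10, 16, 20, 25, 40, 50, 80, 100, 200, 400.
Test each divisor d:
30^1 ≡ 30 (mod 401)
30^2 ≡ 98 (mod 401)
30^4 ≡ 381 (mod 401)
30^5 ≡ 202 (mod 401)
30^8 ≡ 400 (mod 401)
30^10 ≡ 303 (mod 401)
30^16 ≡ 1 (mod 401) ✓
Therefore the multiplicative order of 30 modulo 401 is 16.

16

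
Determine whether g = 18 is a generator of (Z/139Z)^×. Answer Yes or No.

Yes

φ(139) = 139 − 1 = 138 = 2 · 3 · 23.
18 is a primitive root mod 139 iff 18^(φ(139)/q) ≢ 1 for every prime q | φ(139), i.e. q ∈ {2, 3, 23}.
18^69 ≡ 138 (mod 139)  [q = 2: ≢ 1 ✓]
18^46 ≡ 42 (mod 139)  [q = 3: ≢ 1 ✓]
18^6 ≡ 36 (mod 139)  [q = 23: ≢ 1 ✓]
All checks pass, so 18 has order 138 and is a primitive root modulo 139.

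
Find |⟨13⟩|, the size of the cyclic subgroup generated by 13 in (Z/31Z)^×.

By Lagrange's theorem, ord_31(13) divides φ(31) = 31 − 1 = 30 = 2 · 3 · 5.
Divisors of 30: 1, 2, 3, 5, 6, 10, 15, 30.
Evaluate successive powers at the divisors of 30:
13^1 ≡ 13 (mod 31)
13^2 ≡ 14 (mod 31)
13^3 ≡ 27 (mod 31)
13^5 ≡ 6 (mod 31)
13^6 ≡ 16 (mod 31)
13^10 ≡ 5 (mod 31)
13^15 ≡ 30 (mod 31)
13^30 ≡ 1 (mod 31) ✓
Hence ord(13) = 30.

30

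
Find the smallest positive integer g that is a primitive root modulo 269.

2

φ(269) = 269 − 1 = 268 = 2^2 · 67.
Test candidates g = 2, 3, … against the prime factors q ∈ {2, 67} of φ(269): g is a generator iff g^(268/q) ≢ 1 for every such q.
g = 2: 2^134 ≡ 268; 2^4 ≡ 16 — none is 1, so 2 is a primitive root.
Hence the least primitive root of 269 is 2.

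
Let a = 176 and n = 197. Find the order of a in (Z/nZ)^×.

196

ord(176) | φ(197) = 197 − 1 = 196 = 2^2 · 7^2.
Divisors of 196: 1, 2, 4, 7, 14, 28, 49, 98, 196.
Compute 176^d (mod 197) for the divisors d until we hit 1:
176^1 ≡ 176
176^2 ≡ 47
176^4 ≡ 42
176^7 ≡ 113
176^14 ≡ 161
176^28 ≡ 114
176^49 ≡ 183
176^98 ≡ 196
176^196 ≡ 1
The smallest such exponent is 196, so the order of 176 is 196.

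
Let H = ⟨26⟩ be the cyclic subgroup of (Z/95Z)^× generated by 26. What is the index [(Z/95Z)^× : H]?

The order of 26 must divide φ(95) = φ(5·19) = (5−1)·(19−1) = 4·18 = 72 = 2^3 · 3^2.
Divisors of 72: 1, 2, 3, 4, 6, 8, 9, 12, 18, 24, 36, 72.
Compute 26^d (mod 95) for the divisors d until we hit 1:
26^1 ≡ 26 (mod 95)
26^2 ≡ 11 (mod 95)
26^3 ≡ 1 (mod 95) ✓
So ord_95(26) = 3, hence |⟨26⟩| = 3.
[(Z/95Z)^× : ⟨26⟩] = 72/3 = 24.

24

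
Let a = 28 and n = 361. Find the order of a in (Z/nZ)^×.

The order of 28 must divide φ(361) = φ(19^2) = 19·(19−1) = 342 = 2 · 3^2 · 19.
Divisors of 342: 1, 2, 3, 6, 9, 18, 19, 38, 57, 114, 171, 342.
Check 28^d mod 361 for each divisor in increasing order:
28^1 ≡ 28
28^2 ≡ 62
28^3 ≡ 292
28^6 ≡ 68
28^9 ≡ 1
The smallest such exponent is 9, so the order of 28 is 9.

9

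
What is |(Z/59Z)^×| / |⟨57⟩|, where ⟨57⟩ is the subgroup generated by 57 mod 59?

ord(57) | φ(59) = 59 − 1 = 58 = 2 · 29.
Divisors of 58: 1, 2, 29, 58.
Compute 57^d (mod 59) for the divisors d until we hit 1:
57^1 ≡ 57 (mod 59)
57^2 ≡ 4 (mod 59)
57^29 ≡ 1 (mod 59) ✓
Thus |⟨57⟩| = ord(57) = 29.
[(Z/59Z)^× : ⟨57⟩] = 58/29 = 2.

2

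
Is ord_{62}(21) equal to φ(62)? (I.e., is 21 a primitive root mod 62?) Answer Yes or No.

Yes

φ(62) = φ(2)·φ(31) = 1·30 = 30 = 2 · 3 · 5.
21 is a primitive root mod 62 iff 21^(φ(62)/q) ≢ 1 for every prime q | φ(62), i.e. q ∈ {2, 3, 5}.
21^15 ≡ 61 (mod 62)  [q = 2: ≢ 1 ✓]
21^10 ≡ 5 (mod 62)  [q = 3: ≢ 1 ✓]
21^6 ≡ 33 (mod 62)  [q = 5: ≢ 1 ✓]
Every test exponent gives a nontrivial residue, hence 21 generates the full group.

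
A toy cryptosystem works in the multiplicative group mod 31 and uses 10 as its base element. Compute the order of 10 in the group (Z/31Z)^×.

15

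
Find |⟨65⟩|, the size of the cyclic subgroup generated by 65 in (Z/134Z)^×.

33

ord(65) | φ(134) = φ(2)·φ(67) = 1·66 = 66 = 2 · 3 · 11.
Divisors of 66: 1, 2, 3, 6, 11, 22, 33, 66.
Compute 65^d (mod 134) for the divisors d until we hit 1:
65^1 ≡ 65 (mod 134)
65^2 ≡ 71 (mod 134)
65^3 ≡ 59 (mod 134)
65^6 ≡ 131 (mod 134)
65^11 ≡ 29 (mod 134)
65^22 ≡ 37 (mod 134)
65^33 ≡ 1 (mod 134) ✓
So ord_134(65) = 33.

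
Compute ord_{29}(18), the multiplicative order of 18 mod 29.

28

Since 18 ∈ (Z/29Z)^×, its order divides φ(29) = 29 − 1 = 28 = 2^2 · 7.
Divisors of 28: 1, 2, 4, 7, 14, 28.
Test each divisor d:
18^1 ≡ 18
18^2 ≡ 5
18^4 ≡ 25
18^7 ≡ 17
18^14 ≡ 28
18^28 ≡ 1
The smallest such exponent is 28, so the order of 18 is 28.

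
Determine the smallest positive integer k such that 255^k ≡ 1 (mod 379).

ord(255) | φ(379) = 379 − 1 = 378 = 2 · 3^3 · 7.
Divisors of 378: 1, 2, 3, 6, 7, 9, 14, 18, 21, 27, 42, 54, 63, 126, 189, 378.
Check 255^d mod 379 for each divisor in increasing order:
255^1 ≡ 255 (mod 379)
255^2 ≡ 216 (mod 379)
255^3 ≡ 125 (mod 379)
255^6 ≡ 86 (mod 379)
255^7 ≡ 327 (mod 379)
255^9 ≡ 138 (mod 379)
255^14 ≡ 51 (mod 379)
255^18 ≡ 94 (mod 379)
255^21 ≡ 1 (mod 379) ✓
The smallest such exponent is 21, so the order of 255 is 21.

21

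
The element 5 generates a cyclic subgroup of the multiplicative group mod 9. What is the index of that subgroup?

1

The order of 5 must divide φ(9) = φ(3^2) = 3·(3−1) = 6 = 2 · 3.
Divisors of 6: 1, 2, 3, 6.
Check 5^d mod 9 for each divisor in increasing order:
5^1 ≡ 5 (mod 9)
5^2 ≡ 7 (mod 9)
5^3 ≡ 8 (mod 9)
5^6 ≡ 1 (mod 9) ✓
Thus |⟨5⟩| = ord(5) = 6.
[(Z/9Z)^× : ⟨5⟩] = 6/6 = 1.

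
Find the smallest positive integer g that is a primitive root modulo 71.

7

φ(71) = 71 − 1 = 70 = 2 · 5 · 7.
Test candidates g = 2, 3, … against the prime factors q ∈ {2, 5, 7} of φ(71): g is a generator iff g^(70/q) ≢ 1 for every such q.
g = 2: 2^35 ≡ 1 — hits 1, so not a primitive root.
g = 3: 3^35 ≡ 1 — hits 1, so not a primitive root.
g = 4: 4^35 ≡ 1 — hits 1, so not a primitive root.
g = 5: 5^35 ≡ 1 — hits 1, so not a primitive root.
g = 6: 6^35 ≡ 1 — hits 1, so not a primitive root.
g = 7: 7^35 ≡ 70; 7^14 ≡ 54; 7^10 ≡ 45 — none is 1, so 7 is a primitive root.
The smallest primitive root modulo 71 is 7.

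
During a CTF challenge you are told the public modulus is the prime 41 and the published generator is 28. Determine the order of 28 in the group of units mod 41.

The order of 28 must divide φ(41) = 41 − 1 = 40 = 2^3 · 5.
Divisors of 40: 1, 2, 4, 5, 8, 10, 20, 40.
Compute 28^d (mod 41) for the divisors d until we hit 1:
28^1 ≡ 28 (mod 41)
28^2 ≡ 5 (mod 41)
28^4 ≡ 25 (mod 41)
28^5 ≡ 3 (mod 41)
28^8 ≡ 10 (mod 41)
28^10 ≡ 9 (mod 41)
28^20 ≡ 40 (mod 41)
28^40 ≡ 1 (mod 41) ✓
The smallest such exponent is 40, so the order of 28 is 40.

40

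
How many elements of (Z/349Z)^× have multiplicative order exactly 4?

2

φ(349) = 349 − 1 = 348 = 2^2 · 3 · 29.
In a cyclic group of order 348, there are φ(d) elements of order d for each divisor d of 348, and zero for non-divisors.
4 = 2^2 divides 348, and φ(4) = 2.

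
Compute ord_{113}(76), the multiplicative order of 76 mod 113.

112

ord(76) | φ(113) = 113 − 1 = 112 = 2^4 · 7.
Divisors of 112: 1, 2, 4, 7, 8, 14, 16, 28, 56, 112.
Check 76^d mod 113 for each divisor in increasing order:
76^1 ≡ 76
76^2 ≡ 13
76^4 ≡ 56
76^7 ≡ 71
76^8 ≡ 85
76^14 ≡ 69
76^16 ≡ 106
76^28 ≡ 15
76^56 ≡ 112
76^112 ≡ 1
Hence ord(76) = 112.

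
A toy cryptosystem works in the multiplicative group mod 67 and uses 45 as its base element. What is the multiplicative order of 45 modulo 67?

22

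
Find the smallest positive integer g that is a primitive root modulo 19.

φ(19) = 19 − 1 = 18 = 2 · 3^2.
g is a primitive root iff g^(18/q) ≢ 1 (mod 19) for each prime q ∈ {2, 3}.
g = 2: 2^9 ≡ 18; 2^6 ≡ 7 — none is 1, so 2 is a primitive root.
Hence the least primitive root of 19 is 2.

2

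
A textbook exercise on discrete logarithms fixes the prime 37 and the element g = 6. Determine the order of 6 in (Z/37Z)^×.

4

By Lagrange's theorem, ord_37(6) divides φ(37) = 37 − 1 = 36 = 2^2 · 3^2.
Divisors of 36: 1, 2, 3, 4, 6, 9, 12, 18, 36.
Check 6^d mod 37 for each divisor in increasing order:
6^1 ≡ 6
6^2 ≡ 36
6^3 ≡ 31
6^4 ≡ 1
Hence ord(6) = 4.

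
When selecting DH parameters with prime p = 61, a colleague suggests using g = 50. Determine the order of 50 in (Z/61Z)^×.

Since 50 ∈ (Z/61Z)^×, its order divides φ(61) = 61 − 1 = 60 = 2^2 · 3 · 5.
Divisors of 60: 1, 2, 3, 4, 5, 6, 10, 12, 15, 20, 30, 60.
Compute 50^d (mod 61) for the divisors d until we hit 1:
50^1 ≡ 50
50^2 ≡ 60
50^3 ≡ 11
50^4 ≡ 1
Therefore the multiplicative order of 50 modulo 61 is 4.

4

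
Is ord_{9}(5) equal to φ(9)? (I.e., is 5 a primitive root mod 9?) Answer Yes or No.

Yes

φ(9) = φ(3^2) = 3·(3−1) = 6 = 2 · 3.
It suffices to check that the order of 5 is not a proper divisor of 6: compute 5^(6/q) for q ∈ {2, 3}.
5^3 ≡ 8 (mod 9)  [q = 2: ≢ 1 ✓]
5^2 ≡ 7 (mod 9)  [q = 3: ≢ 1 ✓]
All checks pass, so 5 has order 6 and is a primitive root modulo 9.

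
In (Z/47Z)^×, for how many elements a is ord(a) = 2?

φ(47) = 47 − 1 = 46 = 2 · 23.
In a cyclic group of order 46, there are φ(d) elements of order d for each divisor d of 46, and zero for non-divisors.
2 | 46, and φ(2) = 2 − 1 = 1.

1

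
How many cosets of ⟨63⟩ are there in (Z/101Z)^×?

The order of 63 must divide φ(101) = 101 − 1 = 100 = 2^2 · 5^2.
Divisors of 100: 1, 2, 4, 5, 10, 20, 25, 50, 100.
Check 63^d mod 101 for each divisor in increasing order:
63^1 ≡ 63 (mod 101)
63^2 ≡ 30 (mod 101)
63^4 ≡ 92 (mod 101)
63^5 ≡ 39 (mod 101)
63^10 ≡ 6 (mod 101)
63^20 ≡ 36 (mod 101)
63^25 ≡ 91 (mod 101)
63^50 ≡ 100 (mod 101)
63^100 ≡ 1 (mod 101) ✓
The order of 63 is 100, so the subgroup it generates has 100 elements.
Index = |(Z/101Z)^×| / |⟨63⟩| = 100 / 100 = 1.

1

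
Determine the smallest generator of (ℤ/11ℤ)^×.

φ(11) = 11 − 1 = 10 = 2 · 5.
g is a primitive root iff g^(10/q) ≢ 1 (mod 11) for each prime q ∈ {2, 5}.
g = 2: 2^5 ≡ 10; 2^2 ≡ 4 — none is 1, so 2 is a primitive root.
So 2 is the smallest generator of (Z/11Z)^×.

2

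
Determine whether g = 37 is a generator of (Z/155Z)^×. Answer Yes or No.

No

155 = 5 · 31 is a product of two distinct odd primes, so (Z/155Z)^× ≅ (Z/5Z)^× × (Z/31Z)^× is not cyclic.
No primitive root modulo 155 exists; in particular 37 is not one.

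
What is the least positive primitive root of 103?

φ(103) = 103 − 1 = 102 = 2 · 3 · 17.
Test candidates g = 2, 3, … against the prime factors q ∈ {2, 3, 17} of φ(103): g is a generator iff g^(102/q) ≢ 1 for every such q.
g = 2: 2^51 ≡ 1 — hits 1, so not a primitive root.
g = 3: 3^51 ≡ 102; 3^34 ≡ 1 — hits 1, so not a primitive root.
g = 4: 4^51 ≡ 1 — hits 1, so not a primitive root.
g = 5: 5^51 ≡ 102; 5^34 ≡ 56; 5^6 ≡ 72 — none is 1, so 5 is a primitive root.
Hence the least primitive root of 103 is 5.

5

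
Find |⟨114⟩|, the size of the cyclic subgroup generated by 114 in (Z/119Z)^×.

48

ord(114) | φ(119) = φ(7·17) = (7−1)·(17−1) = 6·16 = 96 = 2^5 · 3.
Divisors of 96: 1, 2, 3, 4, 6, 8, 12, 16, 24, 32, 48, 96.
Check 114^d mod 119 for each divisor in increasing order:
114^1 ≡ 114 (mod 119)
114^2 ≡ 25 (mod 119)
114^3 ≡ 113 (mod 119)
114^4 ≡ 30 (mod 119)
114^6 ≡ 36 (mod 119)
114^8 ≡ 67 (mod 119)
114^12 ≡ 106 (mod 119)
114^16 ≡ 86 (mod 119)
114^24 ≡ 50 (mod 119)
114^32 ≡ 18 (mod 119)
114^48 ≡ 1 (mod 119) ✓
So ord_119(114) = 48.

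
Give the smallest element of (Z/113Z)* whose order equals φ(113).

φ(113) = 113 − 1 = 112 = 2^4 · 7.
Test candidates g = 2, 3, … against the prime factors q ∈ {2, 7} of φ(113): g is a generator iff g^(112/q) ≢ 1 for every such q.
g = 2: 2^56 ≡ 1 — hits 1, so not a primitive root.
g = 3: 3^56 ≡ 112; 3^16 ≡ 49 — none is 1, so 3 is a primitive root.
The smallest primitive root modulo 113 is 3.

3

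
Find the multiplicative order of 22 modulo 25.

20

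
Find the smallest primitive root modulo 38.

3

φ(38) = φ(2)·φ(19) = 1·18 = 18 = 2 · 3^2.
Test candidates g = 2, 3, … against the prime factors q ∈ {2, 3} of φ(38): g is a generator iff g^(18/q) ≢ 1 for every such q.
g = 2: gcd(2, 38) = 2 > 1, not a unit — skip.
g = 3: 3^9 ≡ 37; 3^6 ≡ 7 — none is 1, so 3 is a primitive root.
The smallest primitive root modulo 38 is 3.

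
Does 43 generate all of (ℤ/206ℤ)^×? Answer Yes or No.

Yes

φ(206) = φ(2)·φ(103) = 1·102 = 102 = 2 · 3 · 17.
Test 43^(102/q) mod 206 for each prime factor q of 102:
43^51 ≡ 205 (mod 206)  [q = 2: ≢ 1 ✓]
43^34 ≡ 149 (mod 206)  [q = 3: ≢ 1 ✓]
43^6 ≡ 81 (mod 206)  [q = 17: ≢ 1 ✓]
Every test exponent gives a nontrivial residue, hence 43 generates the full group.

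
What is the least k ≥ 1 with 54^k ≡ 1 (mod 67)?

ord(54) | φ(67) = 67 − 1 = 66 = 2 · 3 · 11.
Divisors of 66: 1, 2, 3, 6, 11, 22, 33, 66.
Compute 54^d (mod 67) for the divisors d until we hit 1:
54^1 ≡ 54
54^2 ≡ 35
54^3 ≡ 14
54^6 ≡ 62
54^11 ≡ 29
54^22 ≡ 37
54^33 ≡ 1
Therefore the multiplicative order of 54 modulo 67 is 33.

33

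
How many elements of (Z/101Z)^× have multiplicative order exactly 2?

φ(101) = 101 − 1 = 100 = 2^2 · 5^2.
Since (Z/101Z)^× is cyclic of order 100, the number of elements of order d is φ(d) when d | 100 and 0 otherwise.
2 | 100, and φ(2) = 2 − 1 = 1.

1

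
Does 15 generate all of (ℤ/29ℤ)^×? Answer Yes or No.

Yes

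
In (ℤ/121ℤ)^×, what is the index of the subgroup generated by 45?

10

The order of 45 must divide φ(121) = φ(11^2) = 11·(11−1) = 110 = 2 · 5 · 11.
Divisors of 110: 1, 2, 5, 10, 11, 22, 55, 110.
Test each divisor d:
45^1 ≡ 45 (mod 121)
45^2 ≡ 89 (mod 121)
45^5 ≡ 100 (mod 121)
45^10 ≡ 78 (mod 121)
45^11 ≡ 1 (mod 121) ✓
So ord_121(45) = 11, hence |⟨45⟩| = 11.
The index is φ(121) / ord(45) = 110 / 11 = 10.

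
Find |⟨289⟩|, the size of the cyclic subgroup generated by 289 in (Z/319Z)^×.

The order of 289 must divide φ(319) = φ(11·29) = (11−1)·(29−1) = 10·28 = 280 = 2^3 · 5 · 7.
Divisors of 280: 1, 2, 4, 5, 7, 8, 10, 14, 20, 28, 35, 40, 56, 70, 140, 280.
Check 289^d mod 319 for each divisor in increasing order:
289^1 ≡ 289 (mod 319)
289^2 ≡ 262 (mod 319)
289^4 ≡ 59 (mod 319)
289^5 ≡ 144 (mod 319)
289^7 ≡ 86 (mod 319)
289^8 ≡ 291 (mod 319)
289^10 ≡ 1 (mod 319) ✓
Therefore the multiplicative order of 289 modulo 319 is 10.

10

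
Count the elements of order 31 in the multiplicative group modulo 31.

φ(31) = 31 − 1 = 30 = 2 · 3 · 5.
(Z/31Z)^× is cyclic (|G| = 30); a cyclic group of order m has exactly φ(d) elements of each order d | m, and none otherwise.
Here 30 is not a multiple of 31, so there are no elements of order 31.

0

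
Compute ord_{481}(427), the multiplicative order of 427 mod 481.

ord(427) | φ(481) = φ(13·37) = (13−1)·(37−1) = 12·36 = 432 = 2^4 · 3^3.
Divisors of 432: 1, 2, 3, 4, 6, 8, 9, 12, 16, 18, 24, 27, 36, 48, 54, 72, 108, 144, 216, 432.
Evaluate successive powers at the divisors of 432:
427^1 ≡ 427 (mod 481)
427^2 ≡ 30 (mod 481)
427^3 ≡ 304 (mod 481)
427^4 ≡ 419 (mod 481)
427^6 ≡ 64 (mod 481)
427^8 ≡ 477 (mod 481)
427^9 ≡ 216 (mod 481)
427^12 ≡ 248 (mod 481)
427^16 ≡ 16 (mod 481)
427^18 ≡ 480 (mod 481)
427^24 ≡ 417 (mod 481)
427^27 ≡ 265 (mod 481)
427^36 ≡ 1 (mod 481) ✓
Therefore the multiplicative order of 427 modulo 481 is 36.

36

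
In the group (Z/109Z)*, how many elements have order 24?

0

φ(109) = 109 − 1 = 108 = 2^2 · 3^3.
In a cyclic group of order 108, there are φ(d) elements of order d for each divisor d of 108, and zero for non-divisors.
Here 108 is not a multiple of 24, so there are no elements of order 24.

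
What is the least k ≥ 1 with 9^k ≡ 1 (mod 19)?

9

The order of 9 must divide φ(19) = 19 − 1 = 18 = 2 · 3^2.
Divisors of 18: 1, 2, 3, 6, 9, 18.
Compute 9^d (mod 19) for the divisors d until we hit 1:
9^1 ≡ 9
9^2 ≡ 5
9^3 ≡ 7
9^6 ≡ 11
9^9 ≡ 1
Therefore the multiplicative order of 9 modulo 19 is 9.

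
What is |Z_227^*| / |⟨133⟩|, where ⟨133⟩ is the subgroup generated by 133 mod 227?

2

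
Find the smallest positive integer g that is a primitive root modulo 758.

φ(758) = φ(2)·φ(379) = 1·378 = 378 = 2 · 3^3 · 7.
Test candidates g = 2, 3, … against the prime factors q ∈ {2, 3, 7} of φ(758): g is a generator iff g^(378/q) ≢ 1 for every such q.
g = 2: gcd(2, 758) = 2 > 1, not a unit — skip.
g = 3: 3^189 ≡ 757; 3^126 ≡ 51; 3^54 ≡ 195 — none is 1, so 3 is a primitive root.
The smallest primitive root modulo 758 is 3.

3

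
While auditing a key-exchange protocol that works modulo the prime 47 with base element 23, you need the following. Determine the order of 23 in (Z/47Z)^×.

46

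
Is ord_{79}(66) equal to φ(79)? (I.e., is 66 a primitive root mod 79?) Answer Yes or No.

Yes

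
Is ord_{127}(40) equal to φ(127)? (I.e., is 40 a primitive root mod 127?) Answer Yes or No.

No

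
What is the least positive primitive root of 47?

5

φ(47) = 47 − 1 = 46 = 2 · 23.
g is a primitive root iff g^(46/q) ≢ 1 (mod 47) for each prime q ∈ {2, 23}.
g = 2: 2^23 ≡ 1 — hits 1, so not a primitive root.
g = 3: 3^23 ≡ 1 — hits 1, so not a primitive root.
g = 4: 4^23 ≡ 1 — hits 1, so not a primitive root.
g = 5: 5^23 ≡ 46; 5^2 ≡ 25 — none is 1, so 5 is a primitive root.
Hence the least primitive root of 47 is 5.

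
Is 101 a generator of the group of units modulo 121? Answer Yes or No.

Yes

φ(121) = φ(11^2) = 11·(11−1) = 110 = 2 · 5 · 11.
Test 101^(110/q) mod 121 for each prime factor q of 110:
101^55 ≡ 120 (mod 121)  [q = 2: ≢ 1 ✓]
101^22 ≡ 81 (mod 121)  [q = 5: ≢ 1 ✓]
101^10 ≡ 67 (mod 121)  [q = 11: ≢ 1 ✓]
Every test exponent gives a nontrivial residue, hence 101 generates the full group.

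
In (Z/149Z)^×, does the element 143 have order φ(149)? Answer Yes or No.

No

φ(149) = 149 − 1 = 148 = 2^2 · 37.
It suffices to check that the order of 143 is not a proper divisor of 148: compute 143^(148/q) for q ∈ {2, 37}.
143^74 ≡ 1 (mod 149)  [q = 2: ≡ 1 ✗]
143^4 ≡ 104 (mod 149)  [q = 37: ≢ 1 ✓]
The check at q = 2 fails, so 143 generates a proper subgroup.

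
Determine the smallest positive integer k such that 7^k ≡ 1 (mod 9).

3

By Lagrange's theorem, ord_9(7) divides φ(9) = φ(3^2) = 3·(3−1) = 6 = 2 · 3.
Divisors of 6: 1, 2, 3, 6.
Check 7^d mod 9 for each divisor in increasing order:
7^1 ≡ 7 (mod 9)
7^2 ≡ 4 (mod 9)
7^3 ≡ 1 (mod 9) ✓
Therefore the multiplicative order of 7 modulo 9 is 3.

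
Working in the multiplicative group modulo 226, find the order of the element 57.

28

ord(57) | φ(226) = φ(2)·φ(113) = 1·112 = 112 = 2^4 · 7.
Divisors of 112: 1, 2, 4, 7, 8, 14, 16, 28, 56, 112.
Check 57^d mod 226 for each divisor in increasing order:
57^1 ≡ 57
57^2 ≡ 85
57^4 ≡ 219
57^7 ≡ 211
57^8 ≡ 49
57^14 ≡ 225
57^16 ≡ 141
57^28 ≡ 1
Therefore the multiplicative order of 57 modulo 226 is 28.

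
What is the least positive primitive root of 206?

φ(206) = φ(2)·φ(103) = 1·102 = 102 = 2 · 3 · 17.
Test candidates g = 2, 3, … against the prime factors q ∈ {2, 3, 17} of φ(206): g is a generator iff g^(102/q) ≢ 1 for every such q.
g = 2: gcd(2, 206) = 2 > 1, not a unit — skip.
g = 3: 3^51 ≡ 205; 3^34 ≡ 1 — hits 1, so not a primitive root.
g = 4: gcd(4, 206) = 2 > 1, not a unit — skip.
g = 5: 5^51 ≡ 205; 5^34 ≡ 159; 5^6 ≡ 175 — none is 1, so 5 is a primitive root.
The smallest primitive root modulo 206 is 5.

5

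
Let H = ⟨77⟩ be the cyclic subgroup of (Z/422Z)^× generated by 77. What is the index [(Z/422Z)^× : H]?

The order of 77 must divide φ(422) = φ(2)·φ(211) = 1·210 = 210 = 2 · 3 · 5 · 7.
Divisors of 210: 1, 2, 3, 5, 6, 7, 10, 14, 15, 21, 30, 35, 42, 70, 105, 210.
Test each divisor d:
77^1 ≡ 77 (mod 422)
77^2 ≡ 21 (mod 422)
77^3 ≡ 351 (mod 422)
77^5 ≡ 197 (mod 422)
77^6 ≡ 399 (mod 422)
77^7 ≡ 339 (mod 422)
77^10 ≡ 407 (mod 422)
77^14 ≡ 137 (mod 422)
77^15 ≡ 421 (mod 422)
77^21 ≡ 23 (mod 422)
77^30 ≡ 1 (mod 422) ✓
The order of 77 is 30, so the subgroup it generates has 30 elements.
[(Z/422Z)^× : ⟨77⟩] = 210/30 = 7.

7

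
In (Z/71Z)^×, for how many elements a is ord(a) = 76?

φ(71) = 71 − 1 = 70 = 2 · 5 · 7.
Since (Z/71Z)^× is cyclic of order 70, the number of elements of order d is φ(d) when d | 70 and 0 otherwise.
76 does not divide 70, so no element of (Z/71Z)^× has order 76.

0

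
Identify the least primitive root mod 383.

5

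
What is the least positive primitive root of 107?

2

φ(107) = 107 − 1 = 106 = 2 · 53.
Test candidates g = 2, 3, … against the prime factors q ∈ {2, 53} of φ(107): g is a generator iff g^(106/q) ≢ 1 for every such q.
g = 2: 2^53 ≡ 106; 2^2 ≡ 4 — none is 1, so 2 is a primitive root.
The smallest primitive root modulo 107 is 2.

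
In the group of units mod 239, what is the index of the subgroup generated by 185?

1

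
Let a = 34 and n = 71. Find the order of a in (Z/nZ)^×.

By Lagrange's theorem, ord_71(34) divides φ(71) = 71 − 1 = 70 = 2 · 5 · 7.
Divisors of 70: 1, 2, 5, 7, 10, 14, 35, 70.
Compute 34^d (mod 71) for the divisors d until we hit 1:
34^1 ≡ 34 (mod 71)
34^2 ≡ 20 (mod 71)
34^5 ≡ 39 (mod 71)
34^7 ≡ 70 (mod 71)
34^10 ≡ 30 (mod 71)
34^14 ≡ 1 (mod 71) ✓
Therefore the multiplicative order of 34 modulo 71 is 14.

14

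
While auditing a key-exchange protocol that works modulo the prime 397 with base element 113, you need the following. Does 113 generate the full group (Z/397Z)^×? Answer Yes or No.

No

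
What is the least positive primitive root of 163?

2

φ(163) = 163 − 1 = 162 = 2 · 3^4.
g is a primitive root iff g^(162/q) ≢ 1 (mod 163) for each prime q ∈ {2, 3}.
g = 2: 2^81 ≡ 162; 2^54 ≡ 104 — none is 1, so 2 is a primitive root.
The smallest primitive root modulo 163 is 2.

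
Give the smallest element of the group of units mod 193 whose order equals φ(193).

5

φ(193) = 193 − 1 = 192 = 2^6 · 3.
Test candidates g = 2, 3, … against the prime factors q ∈ {2, 3} of φ(193): g is a generator iff g^(192/q) ≢ 1 for every such q.
g = 2: 2^96 ≡ 1 — hits 1, so not a primitive root.
g = 3: 3^96 ≡ 1 — hits 1, so not a primitive root.
g = 4: 4^96 ≡ 1 — hits 1, so not a primitive root.
g = 5: 5^96 ≡ 192; 5^64 ≡ 84 — none is 1, so 5 is a primitive root.
Hence the least primitive root of 193 is 5.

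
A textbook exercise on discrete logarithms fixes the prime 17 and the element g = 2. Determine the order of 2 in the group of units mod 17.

8

ord(2) | φ(17) = 17 − 1 = 16 = 2^4.
Divisors of 16: 1, 2, 4, 8, 16.
Check 2^d mod 17 for each divisor in increasing order:
2^1 ≡ 2 (mod 17)
2^2 ≡ 4 (mod 17)
2^4 ≡ 16 (mod 17)
2^8 ≡ 1 (mod 17) ✓
Therefore the multiplicative order of 2 modulo 17 is 8.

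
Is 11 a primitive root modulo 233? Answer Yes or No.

Yes

φ(233) = 233 − 1 = 232 = 2^3 · 29.
An element g generates (Z/233Z)^× iff g^(232/q) ≢ 1 (mod 233) for each prime q ∈ {2, 29}.
11^116 ≡ 232 (mod 233)  [q = 2: ≢ 1 ✓]
11^8 ≡ 46 (mod 233)  [q = 29: ≢ 1 ✓]
All checks pass, so 11 has order 232 and is a primitive root modulo 233.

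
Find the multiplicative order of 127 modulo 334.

83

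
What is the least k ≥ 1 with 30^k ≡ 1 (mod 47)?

The order of 30 must divide φ(47) = 47 − 1 = 46 = 2 · 23.
Divisors of 46: 1, 2, 23, 46.
Test each divisor d:
30^1 ≡ 30 (mod 47)
30^2 ≡ 7 (mod 47)
30^23 ≡ 46 (mod 47)
30^46 ≡ 1 (mod 47) ✓
The smallest such exponent is 46, so the order of 30 is 46.

46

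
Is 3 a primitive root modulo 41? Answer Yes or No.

φ(41) = 41 − 1 = 40 = 2^3 · 5.
3 is a primitive root mod 41 iff 3^(φ(41)/q) ≢ 1 for every prime q | φ(41), i.e. q ∈ {2, 5}.
3^20 ≡ 40 (mod 41)  [q = 2: ≢ 1 ✓]
3^8 ≡ 1 (mod 41)  [q = 5: ≡ 1 ✗]
The check at q = 5 fails, so 3 generates a proper subgroup.

No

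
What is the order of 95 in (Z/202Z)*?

Since 95 ∈ (Z/202Z)^×, its order divides φ(202) = φ(2)·φ(101) = 1·100 = 100 = 2^2 · 5^2.
Divisors of 100: 1, 2, 4, 5, 10, 20, 25, 50, 100.
Compute 95^d (mod 202) for the divisors d until we hit 1:
95^1 ≡ 95 (mod 202)
95^2 ≡ 137 (mod 202)
95^4 ≡ 185 (mod 202)
95^5 ≡ 1 (mod 202) ✓
Hence ord(95) = 5.

5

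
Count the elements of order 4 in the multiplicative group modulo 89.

2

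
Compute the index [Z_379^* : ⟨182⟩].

ord(182) | φ(379) = 379 − 1 = 378 = 2 · 3^3 · 7.
Divisors of 378: 1, 2, 3, 6, 7, 9, 14, 18, 21, 27, 42, 54, 63, 126, 189, 378.
Evaluate successive powers at the divisors of 378:
182^1 ≡ 182 (mod 379)
182^2 ≡ 151 (mod 379)
182^3 ≡ 194 (mod 379)
182^6 ≡ 115 (mod 379)
182^7 ≡ 85 (mod 379)
182^9 ≡ 328 (mod 379)
182^14 ≡ 24 (mod 379)
182^18 ≡ 327 (mod 379)
182^21 ≡ 145 (mod 379)
182^27 ≡ 378 (mod 379)
182^42 ≡ 180 (mod 379)
182^54 ≡ 1 (mod 379) ✓
The order of 182 is 54, so the subgroup it generates has 54 elements.
[(Z/379Z)^× : ⟨182⟩] = 378/54 = 7.

7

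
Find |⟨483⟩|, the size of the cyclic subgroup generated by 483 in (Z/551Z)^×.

Since 483 ∈ (Z/551Z)^×, its order divides φ(551) = φ(19·29) = (19−1)·(29−1) = 18·28 = 504 = 2^3 · 3^2 · 7.
Divisors of 504: 1, 2, 3, 4, 6, 7, 8, 9, 12, 14, 18, 21, 24, 28, 36, 42, 56, 63, 72, 84, 126, 168, 252, 504.
Evaluate successive powers at the divisors of 504:
483^1 ≡ 483 (mod 551)
483^2 ≡ 216 (mod 551)
483^3 ≡ 189 (mod 551)
483^4 ≡ 372 (mod 551)
483^6 ≡ 457 (mod 551)
483^7 ≡ 331 (mod 551)
483^8 ≡ 83 (mod 551)
483^9 ≡ 417 (mod 551)
483^12 ≡ 20 (mod 551)
483^14 ≡ 463 (mod 551)
483^18 ≡ 324 (mod 551)
483^21 ≡ 75 (mod 551)
483^24 ≡ 400 (mod 551)
483^28 ≡ 30 (mod 551)
483^36 ≡ 286 (mod 551)
483^42 ≡ 115 (mod 551)
483^56 ≡ 349 (mod 551)
483^63 ≡ 360 (mod 551)
483^72 ≡ 248 (mod 551)
483^84 ≡ 1 (mod 551) ✓
So ord_551(483) = 84.

84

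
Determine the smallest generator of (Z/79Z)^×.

φ(79) = 79 − 1 = 78 = 2 · 3 · 13.
g is a primitive root iff g^(78/q) ≢ 1 (mod 79) for each prime q ∈ {2, 3, 13}.
g = 2: 2^39 ≡ 1 — hits 1, so not a primitive root.
g = 3: 3^39 ≡ 78; 3^26 ≡ 23; 3^6 ≡ 18 — none is 1, so 3 is a primitive root.
Hence the least primitive root of 79 is 3.

3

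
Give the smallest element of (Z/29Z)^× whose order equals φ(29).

2

φ(29) = 29 − 1 = 28 = 2^2 · 7.
g is a primitive root iff g^(28/q) ≢ 1 (mod 29) for each prime q ∈ {2, 7}.
g = 2: 2^14 ≡ 28; 2^4 ≡ 16 — none is 1, so 2 is a primitive root.
Hence the least primitive root of 29 is 2.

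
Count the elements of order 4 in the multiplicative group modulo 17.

φ(17) = 17 − 1 = 16 = 2^4.
(Z/17Z)^× is cyclic (|G| = 16); a cyclic group of order m has exactly φ(d) elements of each order d | m, and none otherwise.
4 = 2^2 divides 16, and φ(4) = 2.

2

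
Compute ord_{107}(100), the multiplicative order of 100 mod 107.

The order of 100 must divide φ(107) = 107 − 1 = 106 = 2 · 53.
Divisors of 106: 1, 2, 53, 106.
Test each divisor d:
100^1 ≡ 100
100^2 ≡ 49
100^53 ≡ 1
So ord_107(100) = 53.

53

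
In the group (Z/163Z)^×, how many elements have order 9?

φ(163) = 163 − 1 = 162 = 2 · 3^4.
In a cyclic group of order 162, there are φ(d) elements of order d for each divisor d of 162, and zero for non-divisors.
9 = 3^2 divides 162, and φ(9) = 6.

6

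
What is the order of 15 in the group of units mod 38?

18

By Lagrange's theorem, ord_38(15) divides φ(38) = φ(2)·φ(19) = 1·18 = 18 = 2 · 3^2.
Divisors of 18: 1, 2, 3, 6, 9, 18.
Check 15^d mod 38 for each divisor in increasing order:
15^1 ≡ 15 (mod 38)
15^2 ≡ 35 (mod 38)
15^3 ≡ 31 (mod 38)
15^6 ≡ 11 (mod 38)
15^9 ≡ 37 (mod 38)
15^18 ≡ 1 (mod 38) ✓
The smallest such exponent is 18, so the order of 15 is 18.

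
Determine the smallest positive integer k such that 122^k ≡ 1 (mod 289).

The order of 122 must divide φ(289) = φ(17^2) = 17·(17−1) = 272 = 2^4 · 17.
Divisors of 272: 1, 2, 4, 8, 16, 17, 34, 68, 136, 272.
Compute 122^d (mod 289) for the divisors d until we hit 1:
122^1 ≡ 122
122^2 ≡ 145
122^4 ≡ 217
122^8 ≡ 271
122^16 ≡ 35
122^17 ≡ 224
122^34 ≡ 179
122^68 ≡ 251
122^136 ≡ 288
122^272 ≡ 1
Therefore the multiplicative order of 122 modulo 289 is 272.

272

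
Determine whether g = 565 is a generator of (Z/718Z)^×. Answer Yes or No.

Yes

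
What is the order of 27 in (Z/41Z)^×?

8

Since 27 ∈ (Z/41Z)^×, its order divides φ(41) = 41 − 1 = 40 = 2^3 · 5.
Divisors of 40: 1, 2, 4, 5, 8, 10, 20, 40.
Test each divisor d:
27^1 ≡ 27 (mod 41)
27^2 ≡ 32 (mod 41)
27^4 ≡ 40 (mod 41)
27^5 ≡ 14 (mod 41)
27^8 ≡ 1 (mod 41) ✓
The smallest such exponent is 8, so the order of 27 is 8.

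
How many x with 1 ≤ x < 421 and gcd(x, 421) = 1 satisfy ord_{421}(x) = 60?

φ(421) = 421 − 1 = 420 = 2^2 · 3 · 5 · 7.
In a cyclic group of order 420, there are φ(d) elements of order d for each divisor d of 420, and zero for non-divisors.
60 = 2^2 · 3 · 5 divides 420, and φ(60) = 16.

16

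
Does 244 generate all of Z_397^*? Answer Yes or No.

No

φ(397) = 397 − 1 = 396 = 2^2 · 3^2 · 11.
It suffices to check that the order of 244 is not a proper divisor of 396: compute 244^(396/q) for q ∈ {2, 3, 11}.
244^198 ≡ 396 (mod 397)  [q = 2: ≢ 1 ✓]
244^132 ≡ 362 (mod 397)  [q = 3: ≢ 1 ✓]
244^36 ≡ 1 (mod 397)  [q = 11: ≡ 1 ✗]
244^36 ≡ 1 shows ord(244) | 36, strictly less than φ(397); not a primitive root.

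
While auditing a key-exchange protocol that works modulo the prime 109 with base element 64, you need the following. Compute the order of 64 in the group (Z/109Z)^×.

6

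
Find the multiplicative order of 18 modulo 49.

Since 18 ∈ (Z/49Z)^×, its order divides φ(49) = φ(7^2) = 7·(7−1) = 42 = 2 · 3 · 7.
Divisors of 42: 1, 2, 3, 6, 7, 14, 21, 42.
Evaluate successive powers at the divisors of 42:
18^1 ≡ 18 (mod 49)
18^2 ≡ 30 (mod 49)
18^3 ≡ 1 (mod 49) ✓
So ord_49(18) = 3.

3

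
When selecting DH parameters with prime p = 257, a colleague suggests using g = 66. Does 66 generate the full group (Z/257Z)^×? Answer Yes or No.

φ(257) = 257 − 1 = 256 = 2^8.
66 is a primitive root mod 257 iff 66^(φ(257)/q) ≢ 1 for every prime q | φ(257), i.e. q ∈ {2}.
66^128 ≡ 256 (mod 257)  [q = 2: ≢ 1 ✓]
All checks pass, so 66 has order 256 and is a primitive root modulo 257.

Yes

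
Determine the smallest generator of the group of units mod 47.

5

φ(47) = 47 − 1 = 46 = 2 · 23.
g is a primitive root iff g^(46/q) ≢ 1 (mod 47) for each prime q ∈ {2, 23}.
g = 2: 2^23 ≡ 1 — hits 1, so not a primitive root.
g = 3: 3^23 ≡ 1 — hits 1, so not a primitive root.
g = 4: 4^23 ≡ 1 — hits 1, so not a primitive root.
g = 5: 5^23 ≡ 46; 5^2 ≡ 25 — none is 1, so 5 is a primitive root.
The smallest primitive root modulo 47 is 5.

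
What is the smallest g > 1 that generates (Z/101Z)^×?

2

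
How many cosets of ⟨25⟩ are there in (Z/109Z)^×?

4

ord(25) | φ(109) = 109 − 1 = 108 = 2^2 · 3^3.
Divisors of 108: 1, 2, 3, 4, 6, 9, 12, 18, 27, 36, 54, 108.
Compute 25^d (mod 109) for the divisors d until we hit 1:
25^1 ≡ 25 (mod 109)
25^2 ≡ 80 (mod 109)
25^3 ≡ 38 (mod 109)
25^4 ≡ 78 (mod 109)
25^6 ≡ 27 (mod 109)
25^9 ≡ 45 (mod 109)
25^12 ≡ 75 (mod 109)
25^18 ≡ 63 (mod 109)
25^27 ≡ 1 (mod 109) ✓
Thus |⟨25⟩| = ord(25) = 27.
Index = |(Z/109Z)^×| / |⟨25⟩| = 108 / 27 = 4.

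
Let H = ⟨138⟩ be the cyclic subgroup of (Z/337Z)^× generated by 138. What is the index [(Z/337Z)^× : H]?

By Lagrange's theorem, ord_337(138) divides φ(337) = 337 − 1 = 336 = 2^4 · 3 · 7.
Divisors of 336: 1, 2, 3, 4, 6, 7, 8, 12, 14, 16, 21, 24, 28, 42, 48, 56, 84, 112, 168, 336.
Check 138^d mod 337 for each divisor in increasing order:
138^1 ≡ 138
138^2 ≡ 172
138^3 ≡ 146
138^4 ≡ 265
138^6 ≡ 85
138^7 ≡ 272
138^8 ≡ 129
138^12 ≡ 148
138^14 ≡ 181
138^16 ≡ 128
138^21 ≡ 30
138^24 ≡ 336
138^28 ≡ 72
138^42 ≡ 226
138^48 ≡ 1
Thus |⟨138⟩| = ord(138) = 48.
The index is φ(337) / ord(138) = 336 / 48 = 7.

7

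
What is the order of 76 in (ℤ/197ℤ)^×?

Since 76 ∈ (Z/197Z)^×, its order divides φ(197) = 197 − 1 = 196 = 2^2 · 7^2.
Divisors of 196: 1, 2, 4, 7, 14, 28, 49, 98, 196.
Check 76^d mod 197 for each divisor in increasing order:
76^1 ≡ 76 (mod 197)
76^2 ≡ 63 (mod 197)
76^4 ≡ 29 (mod 197)
76^7 ≡ 164 (mod 197)
76^14 ≡ 104 (mod 197)
76^28 ≡ 178 (mod 197)
76^49 ≡ 1 (mod 197) ✓
Hence ord(76) = 49.

49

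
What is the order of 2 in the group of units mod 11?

10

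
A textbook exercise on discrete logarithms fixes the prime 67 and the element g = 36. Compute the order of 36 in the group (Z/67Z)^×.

33

By Lagrange's theorem, ord_67(36) divides φ(67) = 67 − 1 = 66 = 2 · 3 · 11.
Divisors of 66: 1, 2, 3, 6, 11, 22, 33, 66.
Evaluate successive powers at the divisors of 66:
36^1 ≡ 36
36^2 ≡ 23
36^3 ≡ 24
36^6 ≡ 40
36^11 ≡ 37
36^22 ≡ 29
36^33 ≡ 1
The smallest such exponent is 33, so the order of 36 is 33.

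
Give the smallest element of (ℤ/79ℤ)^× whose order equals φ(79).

3

φ(79) = 79 − 1 = 78 = 2 · 3 · 13.
g is a primitive root iff g^(78/q) ≢ 1 (mod 79) for each prime q ∈ {2, 3, 13}.
g = 2: 2^39 ≡ 1 — hits 1, so not a primitive root.
g = 3: 3^39 ≡ 78; 3^26 ≡ 23; 3^6 ≡ 18 — none is 1, so 3 is a primitive root.
So 3 is the smallest generator of (Z/79Z)^×.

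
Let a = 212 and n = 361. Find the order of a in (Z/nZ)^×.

ord(212) | φ(361) = φ(19^2) = 19·(19−1) = 342 = 2 · 3^2 · 19.
Divisors of 342: 1, 2, 3, 6, 9, 18, 19, 38, 57, 114, 171, 342.
Evaluate successive powers at the divisors of 342:
212^1 ≡ 212 (mod 361)
212^2 ≡ 180 (mod 361)
212^3 ≡ 255 (mod 361)
212^6 ≡ 45 (mod 361)
212^9 ≡ 284 (mod 361)
212^18 ≡ 153 (mod 361)
212^19 ≡ 307 (mod 361)
212^38 ≡ 28 (mod 361)
212^57 ≡ 293 (mod 361)
212^114 ≡ 292 (mod 361)
212^171 ≡ 360 (mod 361)
212^342 ≡ 1 (mod 361) ✓
Hence ord(212) = 342.

342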